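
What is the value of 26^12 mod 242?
170

Repeated squaring. Binary of 12 = 1100.
26^1 ≡ 26 (mod 242); 26^2 ≡ 192 (mod 242); 26^4 ≡ 80 (mod 242); 26^8 ≡ 108 (mod 242)
26^12 = 26^4 × 26^8 ≡ 170 (mod 242)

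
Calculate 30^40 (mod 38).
30

Repeated squaring. Binary of 40 = 101000.
30^1 ≡ 30 (mod 38); 30^2 ≡ 26 (mod 38); 30^4 ≡ 30 (mod 38); 30^8 ≡ 26 (mod 38); 30^16 ≡ 30 (mod 38); 30^32 ≡ 26 (mod 38)
30^40 = 30^8 × 30^32 ≡ 30 (mod 38)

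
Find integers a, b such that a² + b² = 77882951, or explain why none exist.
Not possible

Factorization: 77882951 = 29 × 139^3
By Fermat: n is sum of two squares iff every prime p ≡ 3 (mod 4) appears to even power.
Prime(s) ≡ 3 (mod 4) with odd exponent: [(139, 3)]
Therefore 77882951 cannot be expressed as a² + b².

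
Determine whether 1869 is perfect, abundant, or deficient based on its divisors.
deficient

Proper divisors of 1869: sum = 1 + 3 + 7 + 21 + 89 + 267 + 623 = 1011
Since 1011 < 1869, 1869 is deficient.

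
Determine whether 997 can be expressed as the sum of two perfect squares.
6² + 31² (a=6, b=31)

Factorization: 997 = 997
By Fermat: n is sum of two squares iff every prime p ≡ 3 (mod 4) appears to even power.
All primes ≡ 3 (mod 4) appear to even power.
Search a = 0, 1, 2, … for 997 - a² a perfect square: first hit at a = 6: 997 - 36 = 961 = 31².
997 = 6² + 31² = 36 + 961 ✓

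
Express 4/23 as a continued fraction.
[0; 5, 1, 3]

Euclidean algorithm steps:
4 = 0 × 23 + 4
23 = 5 × 4 + 3
4 = 1 × 3 + 1
3 = 3 × 1 + 0
Continued fraction: [0; 5, 1, 3]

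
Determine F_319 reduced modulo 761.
311

Matrix identity: Q^n = [[F_(n+1), F_n], [F_n, F_(n-1)]] with Q = [[1,1],[1,0]].
n = 319 = 100111111₂. Square-and-multiply, entries mod 761:
Q^1 = [[1,1],[1,0]]
Q^2 = (Q^1)² = [[2,1],[1,1]]
Q^4 = (Q^2)² = [[5,3],[3,2]]
Q^9 = (Q^4)²·Q = [[55,34],[34,21]]
Q^19 = (Q^9)²·Q = [[677,376],[376,301]]
Q^39 = (Q^19)²·Q = [[202,37],[37,165]]
Q^79 = (Q^39)²·Q = [[199,318],[318,642]]
Q^159 = (Q^79)²·Q = [[267,701],[701,327]]
Q^319 = (Q^159)²·Q = [[438,311],[311,127]]
F_319 mod 761 = Q^319[0][1] = 311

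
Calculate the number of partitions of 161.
118159068427

p(n) counts ways to write n as a sum of positive integers (order ignored).
Euler's pentagonal recurrence: p(k) = p(k-1) + p(k-2) - p(k-5) - p(k-7) + p(k-12) + p(k-15) - ... (offsets j(3j∓1)/2, signs ++--, p(0)=1, p(<0)=0).
DP table for k = 0..160: p(0)=1, p(1)=1, p(2)=2, p(3)=3, p(4)=5, p(5)=7, p(6)=11, p(7)=15, p(8)=22, p(9)=30, p(10)=42, p(11)=56, p(12)=77, p(13)=101, p(14)=135, p(15)=176, p(16)=231, p(17)=297, p(18)=385, p(19)=490, p(20)=627, p(21)=792, p(22)=1002, p(23)=1255, p(24)=1575, p(25)=1958, p(26)=2436, p(27)=3010, p(28)=3718, p(29)=4565, p(30)=5604, p(31)=6842, p(32)=8349, p(33)=10143, p(34)=12310, p(35)=14883, p(36)=17977, p(37)=21637, p(38)=26015, p(39)=31185, p(40)=37338, p(41)=44583, p(42)=53174, p(43)=63261, p(44)=75175, p(45)=89134, p(46)=105558, p(47)=124754, p(48)=147273, p(49)=173525, p(50)=204226, p(51)=239943, p(52)=281589, p(53)=329931, p(54)=386155, p(55)=451276, p(56)=526823, p(57)=614154, p(58)=715220, p(59)=831820, p(60)=966467, p(61)=1121505, p(62)=1300156, p(63)=1505499, p(64)=1741630, p(65)=2012558, p(66)=2323520, p(67)=2679689, p(68)=3087735, p(69)=3554345, p(70)=4087968, p(71)=4697205, p(72)=5392783, p(73)=6185689, p(74)=7089500, p(75)=8118264, p(76)=9289091, p(77)=10619863, p(78)=12132164, p(79)=13848650, p(80)=15796476, p(81)=18004327, p(82)=20506255, p(83)=23338469, p(84)=26543660, p(85)=30167357, p(86)=34262962, p(87)=38887673, p(88)=44108109, p(89)=49995925, p(90)=56634173, p(91)=64112359, p(92)=72533807, p(93)=82010177, p(94)=92669720, p(95)=104651419, p(96)=118114304, p(97)=133230930, p(98)=150198136, p(99)=169229875, p(100)=190569292, p(101)=214481126, p(102)=241265379, p(103)=271248950, p(104)=304801365, p(105)=342325709, p(106)=384276336, p(107)=431149389, p(108)=483502844, p(109)=541946240, p(110)=607163746, p(111)=679903203, p(112)=761002156, p(113)=851376628, p(114)=952050665, p(115)=1064144451, p(116)=1188908248, p(117)=1327710076, p(118)=1482074143, p(119)=1653668665, p(120)=1844349560, p(121)=2056148051, p(122)=2291320912, p(123)=2552338241, p(124)=2841940500, p(125)=3163127352, p(126)=3519222692, p(127)=3913864295, p(128)=4351078600, p(129)=4835271870, p(130)=5371315400, p(131)=5964539504, p(132)=6620830889, p(133)=7346629512, p(134)=8149040695, p(135)=9035836076, p(136)=10015581680, p(137)=11097645016, p(138)=12292341831, p(139)=13610949895, p(140)=15065878135, p(141)=16670689208, p(142)=18440293320, p(143)=20390982757, p(144)=22540654445, p(145)=24908858009, p(146)=27517052599, p(147)=30388671978, p(148)=33549419497, p(149)=37027355200, p(150)=40853235313, p(151)=45060624582, p(152)=49686288421, p(153)=54770336324, p(154)=60356673280, p(155)=66493182097, p(156)=73232243759, p(157)=80630964769, p(158)=88751778802, p(159)=97662728555, p(160)=107438159466.
Final step: p(161) = p(160) + p(159) - p(156) - p(154) + p(149) + p(146) - p(139) - p(135) + p(126) + p(121) - p(110) - p(104) + p(91) + p(84) - p(69) - p(61) + p(44) + p(35) - p(16) - p(6)
= 107438159466 + 97662728555 - 73232243759 - 60356673280 + 37027355200 + 27517052599 - 13610949895 - 9035836076 + 3519222692 + 2056148051 - 607163746 - 304801365 + 64112359 + 26543660 - 3554345 - 1121505 + 75175 + 14883 - 231 - 11
= 118159068427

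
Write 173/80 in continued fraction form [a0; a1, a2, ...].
[2; 6, 6, 2]

Euclidean algorithm steps:
173 = 2 × 80 + 13
80 = 6 × 13 + 2
13 = 6 × 2 + 1
2 = 2 × 1 + 0
Continued fraction: [2; 6, 6, 2]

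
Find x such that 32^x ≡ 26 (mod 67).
4

Baby-step giant-step with step n = ⌈√67⌉ = 9.
Baby steps 32^j mod 67 (j:value) for j=0..8: 0:1, 1:32, 2:19, 3:5, 4:26, 5:28, 6:25, 7:63, 8:6.
h = 26 is already in the table at j=4, so x = 4.
Check: 32^4 ≡ 26 (mod 67).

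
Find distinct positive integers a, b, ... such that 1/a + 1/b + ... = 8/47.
1/6 + 1/282

Greedy algorithm:
8/47: ceiling(47/8) = 6, use 1/6
1/282: ceiling(282/1) = 282, use 1/282
Result: 8/47 = 1/6 + 1/282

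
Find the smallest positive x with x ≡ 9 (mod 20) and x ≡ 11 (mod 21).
389

Using Chinese Remainder Theorem:
M = 20 × 21 = 420
M1 = 21, M2 = 20
y1 = 21^(-1) mod 20 = 1
y2 = 20^(-1) mod 21 = 20
x = (9×21×1 + 11×20×20) mod 420 = 389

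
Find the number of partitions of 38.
26015

p(n) counts ways to write n as a sum of positive integers (order ignored).
Euler's pentagonal recurrence: p(k) = p(k-1) + p(k-2) - p(k-5) - p(k-7) + p(k-12) + p(k-15) - ... (offsets j(3j∓1)/2, signs ++--, p(0)=1, p(<0)=0).
DP table for k = 0..37: p(0)=1, p(1)=1, p(2)=2, p(3)=3, p(4)=5, p(5)=7, p(6)=11, p(7)=15, p(8)=22, p(9)=30, p(10)=42, p(11)=56, p(12)=77, p(13)=101, p(14)=135, p(15)=176, p(16)=231, p(17)=297, p(18)=385, p(19)=490, p(20)=627, p(21)=792, p(22)=1002, p(23)=1255, p(24)=1575, p(25)=1958, p(26)=2436, p(27)=3010, p(28)=3718, p(29)=4565, p(30)=5604, p(31)=6842, p(32)=8349, p(33)=10143, p(34)=12310, p(35)=14883, p(36)=17977, p(37)=21637.
Final step: p(38) = p(37) + p(36) - p(33) - p(31) + p(26) + p(23) - p(16) - p(12) + p(3)
= 21637 + 17977 - 10143 - 6842 + 2436 + 1255 - 231 - 77 + 3
= 26015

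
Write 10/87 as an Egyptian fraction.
1/9 + 1/261

Greedy algorithm:
10/87: ceiling(87/10) = 9, use 1/9
1/261: ceiling(261/1) = 261, use 1/261
Result: 10/87 = 1/9 + 1/261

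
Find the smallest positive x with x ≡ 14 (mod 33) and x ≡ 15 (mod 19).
509

Using Chinese Remainder Theorem:
M = 33 × 19 = 627
M1 = 19, M2 = 33
y1 = 19^(-1) mod 33 = 7
y2 = 33^(-1) mod 19 = 15
x = (14×19×7 + 15×33×15) mod 627 = 509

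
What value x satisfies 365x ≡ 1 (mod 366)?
365

gcd(365, 366) = 1, so the inverse exists.
Extended Euclidean algorithm on (366, 365):
366 = 1 × 365 + 1  ⟹  1 = (1)·366 + (-1)·365
So (-1)·365 ≡ 1 (mod 366), i.e. 365^(-1) ≡ -1 ≡ 365 (mod 366).
Check: 365 × 365 = 133225 ≡ 1 (mod 366)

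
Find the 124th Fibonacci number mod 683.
110

Matrix identity: Q^n = [[F_(n+1), F_n], [F_n, F_(n-1)]] with Q = [[1,1],[1,0]].
n = 124 = 1111100₂. Square-and-multiply, entries mod 683:
Q^1 = [[1,1],[1,0]]
Q^3 = (Q^1)²·Q = [[3,2],[2,1]]
Q^7 = (Q^3)²·Q = [[21,13],[13,8]]
Q^15 = (Q^7)²·Q = [[304,610],[610,377]]
Q^31 = (Q^15)²·Q = [[222,76],[76,146]]
Q^62 = (Q^31)² = [[420,648],[648,455]]
Q^124 = (Q^62)² = [[45,110],[110,618]]
F_124 mod 683 = Q^124[0][1] = 110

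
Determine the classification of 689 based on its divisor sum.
deficient

Proper divisors of 689: sum = 1 + 13 + 53 = 67
Since 67 < 689, 689 is deficient.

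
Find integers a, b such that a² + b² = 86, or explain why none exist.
Not possible

Factorization: 86 = 2 × 43
By Fermat: n is sum of two squares iff every prime p ≡ 3 (mod 4) appears to even power.
Prime(s) ≡ 3 (mod 4) with odd exponent: [(43, 1)]
Therefore 86 cannot be expressed as a² + b².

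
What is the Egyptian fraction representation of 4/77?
1/20 + 1/514 + 1/395780

Greedy algorithm:
4/77: ceiling(77/4) = 20, use 1/20
3/1540: ceiling(1540/3) = 514, use 1/514
1/395780: ceiling(395780/1) = 395780, use 1/395780
Result: 4/77 = 1/20 + 1/514 + 1/395780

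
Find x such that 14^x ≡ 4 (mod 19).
8

Baby-step giant-step with step n = ⌈√19⌉ = 5.
Baby steps 14^j mod 19 (j:value) for j=0..4: 0:1, 1:14, 2:6, 3:8, 4:17.
Giant-step multiplier: 14^(-5) ≡ 14^(18-5) = 14^13 ≡ 2 (mod 19).
Giant steps γ_i = 4·2^i mod 19: γ_0=4, γ_1=8 (in table at j=3).
x = i·n + j = 1·5 + 3 = 8.
Check: 14^8 ≡ 4 (mod 19).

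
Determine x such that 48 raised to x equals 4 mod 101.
74

Baby-step giant-step with step n = ⌈√101⌉ = 11.
Baby steps 48^j mod 101 (j:value) for j=0..10: 0:1, 1:48, 2:82, 3:98, 4:58, 5:57, 6:9, 7:28, 8:31, 9:74, 10:17.
Giant-step multiplier: 48^(-11) ≡ 48^(100-11) = 48^89 ≡ 38 (mod 101).
Giant steps γ_i = 4·38^i mod 101: γ_0=4, γ_1=51, γ_2=19, γ_3=15, γ_4=65, γ_5=46, γ_6=31 (in table at j=8).
x = i·n + j = 6·11 + 8 = 74.
Check: 48^74 ≡ 4 (mod 101).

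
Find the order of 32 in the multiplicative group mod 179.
178

179 is prime, so ord(32) divides φ(179) = 178.
Divisors of 178: 1, 2, 89, 178.
Repeated squaring: 32^1 ≡ 32, 32^2 ≡ 129, 32^4 ≡ 173, 32^8 ≡ 36, 32^16 ≡ 43, 32^32 ≡ 59, 32^64 ≡ 80, 32^128 ≡ 135 (mod 179).
Test 32^d mod 179 for each divisor d in increasing order:
32^1 ≡ 32
32^2 ≡ 129
32^89 = 32^64·32^16·32^8·32^1 ≡ 178
32^178 = 32^128·32^32·32^16·32^2 ≡ 1  ← first divisor giving 1
The order is 178.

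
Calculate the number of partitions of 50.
204226

p(n) counts ways to write n as a sum of positive integers (order ignored).
Euler's pentagonal recurrence: p(k) = p(k-1) + p(k-2) - p(k-5) - p(k-7) + p(k-12) + p(k-15) - ... (offsets j(3j∓1)/2, signs ++--, p(0)=1, p(<0)=0).
DP table for k = 0..49: p(0)=1, p(1)=1, p(2)=2, p(3)=3, p(4)=5, p(5)=7, p(6)=11, p(7)=15, p(8)=22, p(9)=30, p(10)=42, p(11)=56, p(12)=77, p(13)=101, p(14)=135, p(15)=176, p(16)=231, p(17)=297, p(18)=385, p(19)=490, p(20)=627, p(21)=792, p(22)=1002, p(23)=1255, p(24)=1575, p(25)=1958, p(26)=2436, p(27)=3010, p(28)=3718, p(29)=4565, p(30)=5604, p(31)=6842, p(32)=8349, p(33)=10143, p(34)=12310, p(35)=14883, p(36)=17977, p(37)=21637, p(38)=26015, p(39)=31185, p(40)=37338, p(41)=44583, p(42)=53174, p(43)=63261, p(44)=75175, p(45)=89134, p(46)=105558, p(47)=124754, p(48)=147273, p(49)=173525.
Final step: p(50) = p(49) + p(48) - p(45) - p(43) + p(38) + p(35) - p(28) - p(24) + p(15) + p(10)
= 173525 + 147273 - 89134 - 63261 + 26015 + 14883 - 3718 - 1575 + 176 + 42
= 204226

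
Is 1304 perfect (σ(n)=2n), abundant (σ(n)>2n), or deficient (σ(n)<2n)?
deficient

Proper divisors of 1304: sum = 1 + 2 + 4 + 8 + 163 + 326 + 652 = 1156
Since 1156 < 1304, 1304 is deficient.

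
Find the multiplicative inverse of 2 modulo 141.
71

gcd(2, 141) = 1, so the inverse exists.
Extended Euclidean algorithm on (141, 2):
141 = 70 × 2 + 1  ⟹  1 = (1)·141 + (-70)·2
So (-70)·2 ≡ 1 (mod 141), i.e. 2^(-1) ≡ -70 ≡ 71 (mod 141).
Check: 2 × 71 = 142 ≡ 1 (mod 141)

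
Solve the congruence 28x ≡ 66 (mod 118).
x ≡ 15 (mod 59)

gcd(28, 118) = 2, which divides 66, so solutions exist.
Divide through by 2: 14x ≡ 33 (mod 59).
Find 14^(-1) mod 59 by the extended Euclidean algorithm:
59 = 4 × 14 + 3  ⟹  3 = (1)·59 + (-4)·14
14 = 4 × 3 + 2  ⟹  2 = (-4)·59 + (17)·14
3 = 1 × 2 + 1  ⟹  1 = (5)·59 + (-21)·14
So (-21)·14 ≡ 1 (mod 59), i.e. 14^(-1) ≡ -21 ≡ 38 (mod 59).
x ≡ 38 × 33 = 1254 ≡ 15 (mod 59).
Check: 28 × 15 = 420 ≡ 66 (mod 118).
x ≡ 15 (mod 59), giving 2 solutions mod 118.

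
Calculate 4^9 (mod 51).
4

Repeated squaring. Binary of 9 = 1001.
4^1 ≡ 4 (mod 51); 4^2 ≡ 16 (mod 51); 4^4 ≡ 1 (mod 51); 4^8 ≡ 1 (mod 51)
4^9 = 4^1 × 4^8 ≡ 4 (mod 51)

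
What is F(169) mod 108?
73

Matrix identity: Q^n = [[F_(n+1), F_n], [F_n, F_(n-1)]] with Q = [[1,1],[1,0]].
n = 169 = 10101001₂. Square-and-multiply, entries mod 108:
Q^1 = [[1,1],[1,0]]
Q^2 = (Q^1)² = [[2,1],[1,1]]
Q^5 = (Q^2)²·Q = [[8,5],[5,3]]
Q^10 = (Q^5)² = [[89,55],[55,34]]
Q^21 = (Q^10)²·Q = [[107,38],[38,69]]
Q^42 = (Q^21)² = [[41,100],[100,49]]
Q^84 = (Q^42)² = [[17,36],[36,89]]
Q^169 = (Q^84)²·Q = [[1,73],[73,36]]
F_169 mod 108 = Q^169[0][1] = 73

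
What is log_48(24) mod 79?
65

Baby-step giant-step with step n = ⌈√79⌉ = 9.
Baby steps 48^j mod 79 (j:value) for j=0..8: 0:1, 1:48, 2:13, 3:71, 4:11, 5:54, 6:64, 7:70, 8:42.
Giant-step multiplier: 48^(-9) ≡ 48^(78-9) = 48^69 ≡ 27 (mod 79).
Giant steps γ_i = 24·27^i mod 79: γ_0=24, γ_1=16, γ_2=37, γ_3=51, γ_4=34, γ_5=49, γ_6=59, γ_7=13 (in table at j=2).
x = i·n + j = 7·9 + 2 = 65.
Check: 48^65 ≡ 24 (mod 79).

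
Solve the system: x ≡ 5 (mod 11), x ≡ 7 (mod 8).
71

Using Chinese Remainder Theorem:
M = 11 × 8 = 88
M1 = 8, M2 = 11
y1 = 8^(-1) mod 11 = 7
y2 = 11^(-1) mod 8 = 3
x = (5×8×7 + 7×11×3) mod 88 = 71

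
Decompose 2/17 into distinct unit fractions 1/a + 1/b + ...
1/9 + 1/153

Greedy algorithm:
2/17: ceiling(17/2) = 9, use 1/9
1/153: ceiling(153/1) = 153, use 1/153
Result: 2/17 = 1/9 + 1/153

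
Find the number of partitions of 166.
189334822579

p(n) counts ways to write n as a sum of positive integers (order ignored).
Euler's pentagonal recurrence: p(k) = p(k-1) + p(k-2) - p(k-5) - p(k-7) + p(k-12) + p(k-15) - ... (offsets j(3j∓1)/2, signs ++--, p(0)=1, p(<0)=0).
DP table for k = 0..165: p(0)=1, p(1)=1, p(2)=2, p(3)=3, p(4)=5, p(5)=7, p(6)=11, p(7)=15, p(8)=22, p(9)=30, p(10)=42, p(11)=56, p(12)=77, p(13)=101, p(14)=135, p(15)=176, p(16)=231, p(17)=297, p(18)=385, p(19)=490, p(20)=627, p(21)=792, p(22)=1002, p(23)=1255, p(24)=1575, p(25)=1958, p(26)=2436, p(27)=3010, p(28)=3718, p(29)=4565, p(30)=5604, p(31)=6842, p(32)=8349, p(33)=10143, p(34)=12310, p(35)=14883, p(36)=17977, p(37)=21637, p(38)=26015, p(39)=31185, p(40)=37338, p(41)=44583, p(42)=53174, p(43)=63261, p(44)=75175, p(45)=89134, p(46)=105558, p(47)=124754, p(48)=147273, p(49)=173525, p(50)=204226, p(51)=239943, p(52)=281589, p(53)=329931, p(54)=386155, p(55)=451276, p(56)=526823, p(57)=614154, p(58)=715220, p(59)=831820, p(60)=966467, p(61)=1121505, p(62)=1300156, p(63)=1505499, p(64)=1741630, p(65)=2012558, p(66)=2323520, p(67)=2679689, p(68)=3087735, p(69)=3554345, p(70)=4087968, p(71)=4697205, p(72)=5392783, p(73)=6185689, p(74)=7089500, p(75)=8118264, p(76)=9289091, p(77)=10619863, p(78)=12132164, p(79)=13848650, p(80)=15796476, p(81)=18004327, p(82)=20506255, p(83)=23338469, p(84)=26543660, p(85)=30167357, p(86)=34262962, p(87)=38887673, p(88)=44108109, p(89)=49995925, p(90)=56634173, p(91)=64112359, p(92)=72533807, p(93)=82010177, p(94)=92669720, p(95)=104651419, p(96)=118114304, p(97)=133230930, p(98)=150198136, p(99)=169229875, p(100)=190569292, p(101)=214481126, p(102)=241265379, p(103)=271248950, p(104)=304801365, p(105)=342325709, p(106)=384276336, p(107)=431149389, p(108)=483502844, p(109)=541946240, p(110)=607163746, p(111)=679903203, p(112)=761002156, p(113)=851376628, p(114)=952050665, p(115)=1064144451, p(116)=1188908248, p(117)=1327710076, p(118)=1482074143, p(119)=1653668665, p(120)=1844349560, p(121)=2056148051, p(122)=2291320912, p(123)=2552338241, p(124)=2841940500, p(125)=3163127352, p(126)=3519222692, p(127)=3913864295, p(128)=4351078600, p(129)=4835271870, p(130)=5371315400, p(131)=5964539504, p(132)=6620830889, p(133)=7346629512, p(134)=8149040695, p(135)=9035836076, p(136)=10015581680, p(137)=11097645016, p(138)=12292341831, p(139)=13610949895, p(140)=15065878135, p(141)=16670689208, p(142)=18440293320, p(143)=20390982757, p(144)=22540654445, p(145)=24908858009, p(146)=27517052599, p(147)=30388671978, p(148)=33549419497, p(149)=37027355200, p(150)=40853235313, p(151)=45060624582, p(152)=49686288421, p(153)=54770336324, p(154)=60356673280, p(155)=66493182097, p(156)=73232243759, p(157)=80630964769, p(158)=88751778802, p(159)=97662728555, p(160)=107438159466, p(161)=118159068427, p(162)=129913904637, p(163)=142798995930, p(164)=156919475295, p(165)=172389800255.
Final step: p(166) = p(165) + p(164) - p(161) - p(159) + p(154) + p(151) - p(144) - p(140) + p(131) + p(126) - p(115) - p(109) + p(96) + p(89) - p(74) - p(66) + p(49) + p(40) - p(21) - p(11)
= 172389800255 + 156919475295 - 118159068427 - 97662728555 + 60356673280 + 45060624582 - 22540654445 - 15065878135 + 5964539504 + 3519222692 - 1064144451 - 541946240 + 118114304 + 49995925 - 7089500 - 2323520 + 173525 + 37338 - 792 - 56
= 189334822579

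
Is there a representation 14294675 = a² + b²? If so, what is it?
Not possible

Factorization: 14294675 = 5^2 × 83^3
By Fermat: n is sum of two squares iff every prime p ≡ 3 (mod 4) appears to even power.
Prime(s) ≡ 3 (mod 4) with odd exponent: [(83, 3)]
Therefore 14294675 cannot be expressed as a² + b².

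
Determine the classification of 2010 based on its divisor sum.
abundant

Proper divisors of 2010: sum = 1 + 2 + 3 + 5 + 6 + 10 + 15 + 30 + 67 + 134 + 201 + 335 + 402 + 670 + 1005 = 2886
Since 2886 > 2010, 2010 is abundant.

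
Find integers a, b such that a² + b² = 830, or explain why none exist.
Not possible

Factorization: 830 = 2 × 5 × 83
By Fermat: n is sum of two squares iff every prime p ≡ 3 (mod 4) appears to even power.
Prime(s) ≡ 3 (mod 4) with odd exponent: [(83, 1)]
Therefore 830 cannot be expressed as a² + b².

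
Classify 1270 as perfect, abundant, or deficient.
deficient

Proper divisors of 1270: sum = 1 + 2 + 5 + 10 + 127 + 254 + 635 = 1034
Since 1034 < 1270, 1270 is deficient.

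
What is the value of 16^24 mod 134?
92

Repeated squaring. Binary of 24 = 11000.
16^1 ≡ 16 (mod 134); 16^2 ≡ 122 (mod 134); 16^4 ≡ 10 (mod 134); 16^8 ≡ 100 (mod 134); 16^16 ≡ 84 (mod 134)
16^24 = 16^8 × 16^16 ≡ 92 (mod 134)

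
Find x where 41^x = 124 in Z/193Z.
90

Baby-step giant-step with step n = ⌈√193⌉ = 14.
Baby steps 41^j mod 193 (j:value) for j=0..13: 0:1, 1:41, 2:137, 3:20, 4:48, 5:38, 6:14, 7:188, 8:181, 9:87, 10:93, 11:146, 12:3, 13:123.
Giant-step multiplier: 41^(-14) ≡ 41^(192-14) = 41^178 ≡ 139 (mod 193).
Giant steps γ_i = 124·139^i mod 193: γ_0=124, γ_1=59, γ_2=95, γ_3=81, γ_4=65, γ_5=157, γ_6=14 (in table at j=6).
x = i·n + j = 6·14 + 6 = 90.
Check: 41^90 ≡ 124 (mod 193).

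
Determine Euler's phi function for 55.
40

55 = 5 × 11
φ(n) = n × ∏(1 - 1/p) for each prime p dividing n
φ(55) = 55 × (1 - 1/5) × (1 - 1/11) = 40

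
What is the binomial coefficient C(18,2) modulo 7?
6

Using Lucas' theorem:
Write n=18 and k=2 in base 7:
n in base 7: [2, 4]
k in base 7: [0, 2]
C(18,2) mod 7 = ∏ C(n_i, k_i) mod 7
Digit binomials (mod 7): C(2,0) = 1; C(4,2) = 6
Product: 1 × 6 = 6 ≡ 6 (mod 7)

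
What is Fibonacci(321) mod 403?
220

Matrix identity: Q^n = [[F_(n+1), F_n], [F_n, F_(n-1)]] with Q = [[1,1],[1,0]].
n = 321 = 101000001₂. Square-and-multiply, entries mod 403:
Q^1 = [[1,1],[1,0]]
Q^2 = (Q^1)² = [[2,1],[1,1]]
Q^5 = (Q^2)²·Q = [[8,5],[5,3]]
Q^10 = (Q^5)² = [[89,55],[55,34]]
Q^20 = (Q^10)² = [[65,317],[317,151]]
Q^40 = (Q^20)² = [[337,365],[365,375]]
Q^80 = (Q^40)² = [[158,348],[348,213]]
Q^160 = (Q^80)² = [[182,148],[148,34]]
Q^321 = (Q^160)²·Q = [[351,220],[220,131]]
F_321 mod 403 = Q^321[0][1] = 220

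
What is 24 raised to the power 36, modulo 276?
24

Repeated squaring. Binary of 36 = 100100.
24^1 ≡ 24 (mod 276); 24^2 ≡ 24 (mod 276); 24^4 ≡ 24 (mod 276); 24^8 ≡ 24 (mod 276); 24^16 ≡ 24 (mod 276); 24^32 ≡ 24 (mod 276)
24^36 = 24^4 × 24^32 ≡ 24 (mod 276)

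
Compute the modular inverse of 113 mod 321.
125

gcd(113, 321) = 1, so the inverse exists.
Extended Euclidean algorithm on (321, 113):
321 = 2 × 113 + 95  ⟹  95 = (1)·321 + (-2)·113
113 = 1 × 95 + 18  ⟹  18 = (-1)·321 + (3)·113
95 = 5 × 18 + 5  ⟹  5 = (6)·321 + (-17)·113
18 = 3 × 5 + 3  ⟹  3 = (-19)·321 + (54)·113
5 = 1 × 3 + 2  ⟹  2 = (25)·321 + (-71)·113
3 = 1 × 2 + 1  ⟹  1 = (-44)·321 + (125)·113
So (125)·113 ≡ 1 (mod 321), i.e. 113^(-1) ≡ 125 (mod 321).
Check: 113 × 125 = 14125 ≡ 1 (mod 321)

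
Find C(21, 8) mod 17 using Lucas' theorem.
0

Using Lucas' theorem:
Write n=21 and k=8 in base 17:
n in base 17: [1, 4]
k in base 17: [0, 8]
C(21,8) mod 17 = ∏ C(n_i, k_i) mod 17
Digit binomials (mod 17): C(1,0) = 1; C(4,8) = 0 (k_i > n_i)
Product: 1 × 0 = 0 ≡ 0 (mod 17)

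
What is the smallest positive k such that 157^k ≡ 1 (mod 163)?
54

163 is prime, so ord(157) divides φ(163) = 162.
Divisors of 162: 1, 2, 3, 6, 9, 18, 27, 54, 81, 162.
Repeated squaring: 157^1 ≡ 157, 157^2 ≡ 36, 157^4 ≡ 155, 157^8 ≡ 64, 157^16 ≡ 21, 157^32 ≡ 115, 157^64 ≡ 22, 157^128 ≡ 158 (mod 163).
Test 157^d mod 163 for each divisor d in increasing order:
157^1 ≡ 157
157^2 ≡ 36
157^3 = 157^2·157^1 ≡ 110
157^6 = 157^4·157^2 ≡ 38
157^9 = 157^8·157^1 ≡ 105
157^18 = 157^16·157^2 ≡ 104
157^27 = 157^16·157^8·157^2·157^1 ≡ 162
157^54 = 157^32·157^16·157^4·157^2 ≡ 1  ← first divisor giving 1
The order is 54.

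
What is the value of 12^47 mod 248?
104

Repeated squaring. Binary of 47 = 101111.
12^1 ≡ 12 (mod 248); 12^2 ≡ 144 (mod 248); 12^4 ≡ 152 (mod 248); 12^8 ≡ 40 (mod 248); 12^16 ≡ 112 (mod 248); 12^32 ≡ 144 (mod 248)
12^47 = 12^1 × 12^2 × 12^4 × 12^8 × 12^32 ≡ 104 (mod 248)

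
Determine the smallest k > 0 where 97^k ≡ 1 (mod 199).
198

199 is prime, so ord(97) divides φ(199) = 198.
Divisors of 198: 1, 2, 3, 6, 9, 11, 18, 22, 33, 66, 99, 198.
Repeated squaring: 97^1 ≡ 97, 97^2 ≡ 56, 97^4 ≡ 151, 97^8 ≡ 115, 97^16 ≡ 91, 97^32 ≡ 122, 97^64 ≡ 158, 97^128 ≡ 89 (mod 199).
Test 97^d mod 199 for each divisor d in increasing order:
97^1 ≡ 97
97^2 ≡ 56
97^3 = 97^2·97^1 ≡ 59
97^6 = 97^4·97^2 ≡ 98
97^9 = 97^8·97^1 ≡ 11
97^11 = 97^8·97^2·97^1 ≡ 19
97^18 = 97^16·97^2 ≡ 121
97^22 = 97^16·97^4·97^2 ≡ 162
97^33 = 97^32·97^1 ≡ 93
97^66 = 97^64·97^2 ≡ 92
97^99 = 97^64·97^32·97^2·97^1 ≡ 198
97^198 = 97^128·97^64·97^4·97^2 ≡ 1  ← first divisor giving 1
The order is 198.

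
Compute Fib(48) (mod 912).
144

Matrix identity: Q^n = [[F_(n+1), F_n], [F_n, F_(n-1)]] with Q = [[1,1],[1,0]].
n = 48 = 110000₂. Square-and-multiply, entries mod 912:
Q^1 = [[1,1],[1,0]]
Q^3 = (Q^1)²·Q = [[3,2],[2,1]]
Q^6 = (Q^3)² = [[13,8],[8,5]]
Q^12 = (Q^6)² = [[233,144],[144,89]]
Q^24 = (Q^12)² = [[241,768],[768,385]]
Q^48 = (Q^24)² = [[385,144],[144,241]]
F_48 mod 912 = Q^48[0][1] = 144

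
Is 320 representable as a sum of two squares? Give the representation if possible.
8² + 16² (a=8, b=16)

Factorization: 320 = 2^6 × 5
By Fermat: n is sum of two squares iff every prime p ≡ 3 (mod 4) appears to even power.
All primes ≡ 3 (mod 4) appear to even power.
Search a = 0, 1, 2, … for 320 - a² a perfect square: first hit at a = 8: 320 - 64 = 256 = 16².
320 = 8² + 16² = 64 + 256 ✓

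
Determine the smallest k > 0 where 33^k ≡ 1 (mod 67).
33

67 is prime, so ord(33) divides φ(67) = 66.
Divisors of 66: 1, 2, 3, 6, 11, 22, 33, 66.
Repeated squaring: 33^1 ≡ 33, 33^2 ≡ 17, 33^4 ≡ 21, 33^8 ≡ 39, 33^16 ≡ 47, 33^32 ≡ 65, 33^64 ≡ 4 (mod 67).
Test 33^d mod 67 for each divisor d in increasing order:
33^1 ≡ 33
33^2 ≡ 17
33^3 = 33^2·33^1 ≡ 25
33^6 = 33^4·33^2 ≡ 22
33^11 = 33^8·33^2·33^1 ≡ 37
33^22 = 33^16·33^4·33^2 ≡ 29
33^33 = 33^32·33^1 ≡ 1  ← first divisor giving 1
The order is 33.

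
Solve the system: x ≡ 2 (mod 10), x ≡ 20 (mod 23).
112

Using Chinese Remainder Theorem:
M = 10 × 23 = 230
M1 = 23, M2 = 10
y1 = 23^(-1) mod 10 = 7
y2 = 10^(-1) mod 23 = 7
x = (2×23×7 + 20×10×7) mod 230 = 112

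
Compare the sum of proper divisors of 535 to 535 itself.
deficient

Proper divisors of 535: sum = 1 + 5 + 107 = 113
Since 113 < 535, 535 is deficient.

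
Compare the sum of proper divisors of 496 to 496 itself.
perfect

Proper divisors of 496: sum = 1 + 2 + 4 + 8 + 16 + 31 + 62 + 124 + 248 = 496
Since 496 = 496, 496 is perfect.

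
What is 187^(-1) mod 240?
163

gcd(187, 240) = 1, so the inverse exists.
Extended Euclidean algorithm on (240, 187):
240 = 1 × 187 + 53  ⟹  53 = (1)·240 + (-1)·187
187 = 3 × 53 + 28  ⟹  28 = (-3)·240 + (4)·187
53 = 1 × 28 + 25  ⟹  25 = (4)·240 + (-5)·187
28 = 1 × 25 + 3  ⟹  3 = (-7)·240 + (9)·187
25 = 8 × 3 + 1  ⟹  1 = (60)·240 + (-77)·187
So (-77)·187 ≡ 1 (mod 240), i.e. 187^(-1) ≡ -77 ≡ 163 (mod 240).
Check: 187 × 163 = 30481 ≡ 1 (mod 240)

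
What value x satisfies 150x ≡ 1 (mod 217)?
68

gcd(150, 217) = 1, so the inverse exists.
Extended Euclidean algorithm on (217, 150):
217 = 1 × 150 + 67  ⟹  67 = (1)·217 + (-1)·150
150 = 2 × 67 + 16  ⟹  16 = (-2)·217 + (3)·150
67 = 4 × 16 + 3  ⟹  3 = (9)·217 + (-13)·150
16 = 5 × 3 + 1  ⟹  1 = (-47)·217 + (68)·150
So (68)·150 ≡ 1 (mod 217), i.e. 150^(-1) ≡ 68 (mod 217).
Check: 150 × 68 = 10200 ≡ 1 (mod 217)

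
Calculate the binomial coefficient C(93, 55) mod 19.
6

Using Lucas' theorem:
Write n=93 and k=55 in base 19:
n in base 19: [4, 17]
k in base 19: [2, 17]
C(93,55) mod 19 = ∏ C(n_i, k_i) mod 19
Digit binomials (mod 19): C(4,2) = 6; C(17,17) = 1
Product: 6 × 1 = 6 ≡ 6 (mod 19)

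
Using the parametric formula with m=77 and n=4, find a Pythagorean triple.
(5913, 616, 5945)

Euclid's formula: a = m² - n², b = 2mn, c = m² + n²
m = 77, n = 4
a = 77² - 4² = 5929 - 16 = 5913
b = 2 × 77 × 4 = 616
c = 77² + 4² = 5929 + 16 = 5945
Verification: 5913² + 616² = 34963569 + 379456 = 35343025 = 5945² ✓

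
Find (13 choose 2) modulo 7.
1

Using Lucas' theorem:
Write n=13 and k=2 in base 7:
n in base 7: [1, 6]
k in base 7: [0, 2]
C(13,2) mod 7 = ∏ C(n_i, k_i) mod 7
Digit binomials (mod 7): C(1,0) = 1; C(6,2) = 15 ≡ 1
Product: 1 × 1 = 1 ≡ 1 (mod 7)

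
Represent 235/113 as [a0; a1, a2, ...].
[2; 12, 1, 1, 4]

Euclidean algorithm steps:
235 = 2 × 113 + 9
113 = 12 × 9 + 5
9 = 1 × 5 + 4
5 = 1 × 4 + 1
4 = 4 × 1 + 0
Continued fraction: [2; 12, 1, 1, 4]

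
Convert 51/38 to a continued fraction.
[1; 2, 1, 12]

Euclidean algorithm steps:
51 = 1 × 38 + 13
38 = 2 × 13 + 12
13 = 1 × 12 + 1
12 = 12 × 1 + 0
Continued fraction: [1; 2, 1, 12]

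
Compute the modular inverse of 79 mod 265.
104

gcd(79, 265) = 1, so the inverse exists.
Extended Euclidean algorithm on (265, 79):
265 = 3 × 79 + 28  ⟹  28 = (1)·265 + (-3)·79
79 = 2 × 28 + 23  ⟹  23 = (-2)·265 + (7)·79
28 = 1 × 23 + 5  ⟹  5 = (3)·265 + (-10)·79
23 = 4 × 5 + 3  ⟹  3 = (-14)·265 + (47)·79
5 = 1 × 3 + 2  ⟹  2 = (17)·265 + (-57)·79
3 = 1 × 2 + 1  ⟹  1 = (-31)·265 + (104)·79
So (104)·79 ≡ 1 (mod 265), i.e. 79^(-1) ≡ 104 (mod 265).
Check: 79 × 104 = 8216 ≡ 1 (mod 265)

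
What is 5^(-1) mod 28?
17

gcd(5, 28) = 1, so the inverse exists.
Extended Euclidean algorithm on (28, 5):
28 = 5 × 5 + 3  ⟹  3 = (1)·28 + (-5)·5
5 = 1 × 3 + 2  ⟹  2 = (-1)·28 + (6)·5
3 = 1 × 2 + 1  ⟹  1 = (2)·28 + (-11)·5
So (-11)·5 ≡ 1 (mod 28), i.e. 5^(-1) ≡ -11 ≡ 17 (mod 28).
Check: 5 × 17 = 85 ≡ 1 (mod 28)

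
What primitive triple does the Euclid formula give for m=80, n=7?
(6351, 1120, 6449)

Euclid's formula: a = m² - n², b = 2mn, c = m² + n²
m = 80, n = 7
a = 80² - 7² = 6400 - 49 = 6351
b = 2 × 80 × 7 = 1120
c = 80² + 7² = 6400 + 49 = 6449
Verification: 6351² + 1120² = 40335201 + 1254400 = 41589601 = 6449² ✓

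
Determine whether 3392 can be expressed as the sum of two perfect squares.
16² + 56² (a=16, b=56)

Factorization: 3392 = 2^6 × 53
By Fermat: n is sum of two squares iff every prime p ≡ 3 (mod 4) appears to even power.
All primes ≡ 3 (mod 4) appear to even power.
Search a = 0, 1, 2, … for 3392 - a² a perfect square: first hit at a = 16: 3392 - 256 = 3136 = 56².
3392 = 16² + 56² = 256 + 3136 ✓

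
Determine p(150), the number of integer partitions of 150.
40853235313

p(n) counts ways to write n as a sum of positive integers (order ignored).
Euler's pentagonal recurrence: p(k) = p(k-1) + p(k-2) - p(k-5) - p(k-7) + p(k-12) + p(k-15) - ... (offsets j(3j∓1)/2, signs ++--, p(0)=1, p(<0)=0).
DP table for k = 0..149: p(0)=1, p(1)=1, p(2)=2, p(3)=3, p(4)=5, p(5)=7, p(6)=11, p(7)=15, p(8)=22, p(9)=30, p(10)=42, p(11)=56, p(12)=77, p(13)=101, p(14)=135, p(15)=176, p(16)=231, p(17)=297, p(18)=385, p(19)=490, p(20)=627, p(21)=792, p(22)=1002, p(23)=1255, p(24)=1575, p(25)=1958, p(26)=2436, p(27)=3010, p(28)=3718, p(29)=4565, p(30)=5604, p(31)=6842, p(32)=8349, p(33)=10143, p(34)=12310, p(35)=14883, p(36)=17977, p(37)=21637, p(38)=26015, p(39)=31185, p(40)=37338, p(41)=44583, p(42)=53174, p(43)=63261, p(44)=75175, p(45)=89134, p(46)=105558, p(47)=124754, p(48)=147273, p(49)=173525, p(50)=204226, p(51)=239943, p(52)=281589, p(53)=329931, p(54)=386155, p(55)=451276, p(56)=526823, p(57)=614154, p(58)=715220, p(59)=831820, p(60)=966467, p(61)=1121505, p(62)=1300156, p(63)=1505499, p(64)=1741630, p(65)=2012558, p(66)=2323520, p(67)=2679689, p(68)=3087735, p(69)=3554345, p(70)=4087968, p(71)=4697205, p(72)=5392783, p(73)=6185689, p(74)=7089500, p(75)=8118264, p(76)=9289091, p(77)=10619863, p(78)=12132164, p(79)=13848650, p(80)=15796476, p(81)=18004327, p(82)=20506255, p(83)=23338469, p(84)=26543660, p(85)=30167357, p(86)=34262962, p(87)=38887673, p(88)=44108109, p(89)=49995925, p(90)=56634173, p(91)=64112359, p(92)=72533807, p(93)=82010177, p(94)=92669720, p(95)=104651419, p(96)=118114304, p(97)=133230930, p(98)=150198136, p(99)=169229875, p(100)=190569292, p(101)=214481126, p(102)=241265379, p(103)=271248950, p(104)=304801365, p(105)=342325709, p(106)=384276336, p(107)=431149389, p(108)=483502844, p(109)=541946240, p(110)=607163746, p(111)=679903203, p(112)=761002156, p(113)=851376628, p(114)=952050665, p(115)=1064144451, p(116)=1188908248, p(117)=1327710076, p(118)=1482074143, p(119)=1653668665, p(120)=1844349560, p(121)=2056148051, p(122)=2291320912, p(123)=2552338241, p(124)=2841940500, p(125)=3163127352, p(126)=3519222692, p(127)=3913864295, p(128)=4351078600, p(129)=4835271870, p(130)=5371315400, p(131)=5964539504, p(132)=6620830889, p(133)=7346629512, p(134)=8149040695, p(135)=9035836076, p(136)=10015581680, p(137)=11097645016, p(138)=12292341831, p(139)=13610949895, p(140)=15065878135, p(141)=16670689208, p(142)=18440293320, p(143)=20390982757, p(144)=22540654445, p(145)=24908858009, p(146)=27517052599, p(147)=30388671978, p(148)=33549419497, p(149)=37027355200.
Final step: p(150) = p(149) + p(148) - p(145) - p(143) + p(138) + p(135) - p(128) - p(124) + p(115) + p(110) - p(99) - p(93) + p(80) + p(73) - p(58) - p(50) + p(33) + p(24) - p(5)
= 37027355200 + 33549419497 - 24908858009 - 20390982757 + 12292341831 + 9035836076 - 4351078600 - 2841940500 + 1064144451 + 607163746 - 169229875 - 82010177 + 15796476 + 6185689 - 715220 - 204226 + 10143 + 1575 - 7
= 40853235313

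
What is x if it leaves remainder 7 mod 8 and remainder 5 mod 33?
71

Using Chinese Remainder Theorem:
M = 8 × 33 = 264
M1 = 33, M2 = 8
y1 = 33^(-1) mod 8 = 1
y2 = 8^(-1) mod 33 = 29
x = (7×33×1 + 5×8×29) mod 264 = 71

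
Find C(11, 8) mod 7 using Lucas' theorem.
4

Using Lucas' theorem:
Write n=11 and k=8 in base 7:
n in base 7: [1, 4]
k in base 7: [1, 1]
C(11,8) mod 7 = ∏ C(n_i, k_i) mod 7
Digit binomials (mod 7): C(1,1) = 1; C(4,1) = 4
Product: 1 × 4 = 4 ≡ 4 (mod 7)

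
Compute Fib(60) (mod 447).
228

Matrix identity: Q^n = [[F_(n+1), F_n], [F_n, F_(n-1)]] with Q = [[1,1],[1,0]].
n = 60 = 111100₂. Square-and-multiply, entries mod 447:
Q^1 = [[1,1],[1,0]]
Q^3 = (Q^1)²·Q = [[3,2],[2,1]]
Q^7 = (Q^3)²·Q = [[21,13],[13,8]]
Q^15 = (Q^7)²·Q = [[93,163],[163,377]]
Q^30 = (Q^15)² = [[352,173],[173,179]]
Q^60 = (Q^30)² = [[65,228],[228,284]]
F_60 mod 447 = Q^60[0][1] = 228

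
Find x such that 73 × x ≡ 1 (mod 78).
31

gcd(73, 78) = 1, so the inverse exists.
Extended Euclidean algorithm on (78, 73):
78 = 1 × 73 + 5  ⟹  5 = (1)·78 + (-1)·73
73 = 14 × 5 + 3  ⟹  3 = (-14)·78 + (15)·73
5 = 1 × 3 + 2  ⟹  2 = (15)·78 + (-16)·73
3 = 1 × 2 + 1  ⟹  1 = (-29)·78 + (31)·73
So (31)·73 ≡ 1 (mod 78), i.e. 73^(-1) ≡ 31 (mod 78).
Check: 73 × 31 = 2263 ≡ 1 (mod 78)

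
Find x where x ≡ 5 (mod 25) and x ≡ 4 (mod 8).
180

Using Chinese Remainder Theorem:
M = 25 × 8 = 200
M1 = 8, M2 = 25
y1 = 8^(-1) mod 25 = 22
y2 = 25^(-1) mod 8 = 1
x = (5×8×22 + 4×25×1) mod 200 = 180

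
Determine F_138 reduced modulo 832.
376

Matrix identity: Q^n = [[F_(n+1), F_n], [F_n, F_(n-1)]] with Q = [[1,1],[1,0]].
n = 138 = 10001010₂. Square-and-multiply, entries mod 832:
Q^1 = [[1,1],[1,0]]
Q^2 = (Q^1)² = [[2,1],[1,1]]
Q^4 = (Q^2)² = [[5,3],[3,2]]
Q^8 = (Q^4)² = [[34,21],[21,13]]
Q^17 = (Q^8)²·Q = [[88,765],[765,155]]
Q^34 = (Q^17)² = [[585,359],[359,226]]
Q^69 = (Q^34)²·Q = [[143,194],[194,781]]
Q^138 = (Q^69)² = [[677,376],[376,301]]
F_138 mod 832 = Q^138[0][1] = 376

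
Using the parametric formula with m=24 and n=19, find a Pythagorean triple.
(215, 912, 937)

Euclid's formula: a = m² - n², b = 2mn, c = m² + n²
m = 24, n = 19
a = 24² - 19² = 576 - 361 = 215
b = 2 × 24 × 19 = 912
c = 24² + 19² = 576 + 361 = 937
Verification: 215² + 912² = 46225 + 831744 = 877969 = 937² ✓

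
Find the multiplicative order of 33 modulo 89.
88

89 is prime, so ord(33) divides φ(89) = 88.
Divisors of 88: 1, 2, 4, 8, 11, 22, 44, 88.
Repeated squaring: 33^1 ≡ 33, 33^2 ≡ 21, 33^4 ≡ 85, 33^8 ≡ 16, 33^16 ≡ 78, 33^32 ≡ 32, 33^64 ≡ 45 (mod 89).
Test 33^d mod 89 for each divisor d in increasing order:
33^1 ≡ 33
33^2 ≡ 21
33^4 ≡ 85
33^8 ≡ 16
33^11 = 33^8·33^2·33^1 ≡ 52
33^22 = 33^16·33^4·33^2 ≡ 34
33^44 = 33^32·33^8·33^4 ≡ 88
33^88 = 33^64·33^16·33^8 ≡ 1  ← first divisor giving 1
The order is 88.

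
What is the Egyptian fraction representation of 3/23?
1/8 + 1/184

Greedy algorithm:
3/23: ceiling(23/3) = 8, use 1/8
1/184: ceiling(184/1) = 184, use 1/184
Result: 3/23 = 1/8 + 1/184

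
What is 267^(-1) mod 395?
108

gcd(267, 395) = 1, so the inverse exists.
Extended Euclidean algorithm on (395, 267):
395 = 1 × 267 + 128  ⟹  128 = (1)·395 + (-1)·267
267 = 2 × 128 + 11  ⟹  11 = (-2)·395 + (3)·267
128 = 11 × 11 + 7  ⟹  7 = (23)·395 + (-34)·267
11 = 1 × 7 + 4  ⟹  4 = (-25)·395 + (37)·267
7 = 1 × 4 + 3  ⟹  3 = (48)·395 + (-71)·267
4 = 1 × 3 + 1  ⟹  1 = (-73)·395 + (108)·267
So (108)·267 ≡ 1 (mod 395), i.e. 267^(-1) ≡ 108 (mod 395).
Check: 267 × 108 = 28836 ≡ 1 (mod 395)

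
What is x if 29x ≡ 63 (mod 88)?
x ≡ 75 (mod 88)

gcd(29, 88) = 1, which divides 63, so solutions exist.
Find 29^(-1) mod 88 by the extended Euclidean algorithm:
88 = 3 × 29 + 1  ⟹  1 = (1)·88 + (-3)·29
So (-3)·29 ≡ 1 (mod 88), i.e. 29^(-1) ≡ -3 ≡ 85 (mod 88).
x ≡ 85 × 63 = 5355 ≡ 75 (mod 88).
Check: 29 × 75 = 2175 ≡ 63 (mod 88).
Unique solution: x ≡ 75 (mod 88)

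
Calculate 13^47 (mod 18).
7

Repeated squaring. Binary of 47 = 101111.
13^1 ≡ 13 (mod 18); 13^2 ≡ 7 (mod 18); 13^4 ≡ 13 (mod 18); 13^8 ≡ 7 (mod 18); 13^16 ≡ 13 (mod 18); 13^32 ≡ 7 (mod 18)
13^47 = 13^1 × 13^2 × 13^4 × 13^8 × 13^32 ≡ 7 (mod 18)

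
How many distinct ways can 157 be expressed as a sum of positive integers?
80630964769

p(n) counts ways to write n as a sum of positive integers (order ignored).
Euler's pentagonal recurrence: p(k) = p(k-1) + p(k-2) - p(k-5) - p(k-7) + p(k-12) + p(k-15) - ... (offsets j(3j∓1)/2, signs ++--, p(0)=1, p(<0)=0).
DP table for k = 0..156: p(0)=1, p(1)=1, p(2)=2, p(3)=3, p(4)=5, p(5)=7, p(6)=11, p(7)=15, p(8)=22, p(9)=30, p(10)=42, p(11)=56, p(12)=77, p(13)=101, p(14)=135, p(15)=176, p(16)=231, p(17)=297, p(18)=385, p(19)=490, p(20)=627, p(21)=792, p(22)=1002, p(23)=1255, p(24)=1575, p(25)=1958, p(26)=2436, p(27)=3010, p(28)=3718, p(29)=4565, p(30)=5604, p(31)=6842, p(32)=8349, p(33)=10143, p(34)=12310, p(35)=14883, p(36)=17977, p(37)=21637, p(38)=26015, p(39)=31185, p(40)=37338, p(41)=44583, p(42)=53174, p(43)=63261, p(44)=75175, p(45)=89134, p(46)=105558, p(47)=124754, p(48)=147273, p(49)=173525, p(50)=204226, p(51)=239943, p(52)=281589, p(53)=329931, p(54)=386155, p(55)=451276, p(56)=526823, p(57)=614154, p(58)=715220, p(59)=831820, p(60)=966467, p(61)=1121505, p(62)=1300156, p(63)=1505499, p(64)=1741630, p(65)=2012558, p(66)=2323520, p(67)=2679689, p(68)=3087735, p(69)=3554345, p(70)=4087968, p(71)=4697205, p(72)=5392783, p(73)=6185689, p(74)=7089500, p(75)=8118264, p(76)=9289091, p(77)=10619863, p(78)=12132164, p(79)=13848650, p(80)=15796476, p(81)=18004327, p(82)=20506255, p(83)=23338469, p(84)=26543660, p(85)=30167357, p(86)=34262962, p(87)=38887673, p(88)=44108109, p(89)=49995925, p(90)=56634173, p(91)=64112359, p(92)=72533807, p(93)=82010177, p(94)=92669720, p(95)=104651419, p(96)=118114304, p(97)=133230930, p(98)=150198136, p(99)=169229875, p(100)=190569292, p(101)=214481126, p(102)=241265379, p(103)=271248950, p(104)=304801365, p(105)=342325709, p(106)=384276336, p(107)=431149389, p(108)=483502844, p(109)=541946240, p(110)=607163746, p(111)=679903203, p(112)=761002156, p(113)=851376628, p(114)=952050665, p(115)=1064144451, p(116)=1188908248, p(117)=1327710076, p(118)=1482074143, p(119)=1653668665, p(120)=1844349560, p(121)=2056148051, p(122)=2291320912, p(123)=2552338241, p(124)=2841940500, p(125)=3163127352, p(126)=3519222692, p(127)=3913864295, p(128)=4351078600, p(129)=4835271870, p(130)=5371315400, p(131)=5964539504, p(132)=6620830889, p(133)=7346629512, p(134)=8149040695, p(135)=9035836076, p(136)=10015581680, p(137)=11097645016, p(138)=12292341831, p(139)=13610949895, p(140)=15065878135, p(141)=16670689208, p(142)=18440293320, p(143)=20390982757, p(144)=22540654445, p(145)=24908858009, p(146)=27517052599, p(147)=30388671978, p(148)=33549419497, p(149)=37027355200, p(150)=40853235313, p(151)=45060624582, p(152)=49686288421, p(153)=54770336324, p(154)=60356673280, p(155)=66493182097, p(156)=73232243759.
Final step: p(157) = p(156) + p(155) - p(152) - p(150) + p(145) + p(142) - p(135) - p(131) + p(122) + p(117) - p(106) - p(100) + p(87) + p(80) - p(65) - p(57) + p(40) + p(31) - p(12) - p(2)
= 73232243759 + 66493182097 - 49686288421 - 40853235313 + 24908858009 + 18440293320 - 9035836076 - 5964539504 + 2291320912 + 1327710076 - 384276336 - 190569292 + 38887673 + 15796476 - 2012558 - 614154 + 37338 + 6842 - 77 - 2
= 80630964769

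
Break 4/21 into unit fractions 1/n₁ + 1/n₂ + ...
1/6 + 1/42

Greedy algorithm:
4/21: ceiling(21/4) = 6, use 1/6
1/42: ceiling(42/1) = 42, use 1/42
Result: 4/21 = 1/6 + 1/42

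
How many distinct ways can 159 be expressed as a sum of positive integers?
97662728555

p(n) counts ways to write n as a sum of positive integers (order ignored).
Euler's pentagonal recurrence: p(k) = p(k-1) + p(k-2) - p(k-5) - p(k-7) + p(k-12) + p(k-15) - ... (offsets j(3j∓1)/2, signs ++--, p(0)=1, p(<0)=0).
DP table for k = 0..158: p(0)=1, p(1)=1, p(2)=2, p(3)=3, p(4)=5, p(5)=7, p(6)=11, p(7)=15, p(8)=22, p(9)=30, p(10)=42, p(11)=56, p(12)=77, p(13)=101, p(14)=135, p(15)=176, p(16)=231, p(17)=297, p(18)=385, p(19)=490, p(20)=627, p(21)=792, p(22)=1002, p(23)=1255, p(24)=1575, p(25)=1958, p(26)=2436, p(27)=3010, p(28)=3718, p(29)=4565, p(30)=5604, p(31)=6842, p(32)=8349, p(33)=10143, p(34)=12310, p(35)=14883, p(36)=17977, p(37)=21637, p(38)=26015, p(39)=31185, p(40)=37338, p(41)=44583, p(42)=53174, p(43)=63261, p(44)=75175, p(45)=89134, p(46)=105558, p(47)=124754, p(48)=147273, p(49)=173525, p(50)=204226, p(51)=239943, p(52)=281589, p(53)=329931, p(54)=386155, p(55)=451276, p(56)=526823, p(57)=614154, p(58)=715220, p(59)=831820, p(60)=966467, p(61)=1121505, p(62)=1300156, p(63)=1505499, p(64)=1741630, p(65)=2012558, p(66)=2323520, p(67)=2679689, p(68)=3087735, p(69)=3554345, p(70)=4087968, p(71)=4697205, p(72)=5392783, p(73)=6185689, p(74)=7089500, p(75)=8118264, p(76)=9289091, p(77)=10619863, p(78)=12132164, p(79)=13848650, p(80)=15796476, p(81)=18004327, p(82)=20506255, p(83)=23338469, p(84)=26543660, p(85)=30167357, p(86)=34262962, p(87)=38887673, p(88)=44108109, p(89)=49995925, p(90)=56634173, p(91)=64112359, p(92)=72533807, p(93)=82010177, p(94)=92669720, p(95)=104651419, p(96)=118114304, p(97)=133230930, p(98)=150198136, p(99)=169229875, p(100)=190569292, p(101)=214481126, p(102)=241265379, p(103)=271248950, p(104)=304801365, p(105)=342325709, p(106)=384276336, p(107)=431149389, p(108)=483502844, p(109)=541946240, p(110)=607163746, p(111)=679903203, p(112)=761002156, p(113)=851376628, p(114)=952050665, p(115)=1064144451, p(116)=1188908248, p(117)=1327710076, p(118)=1482074143, p(119)=1653668665, p(120)=1844349560, p(121)=2056148051, p(122)=2291320912, p(123)=2552338241, p(124)=2841940500, p(125)=3163127352, p(126)=3519222692, p(127)=3913864295, p(128)=4351078600, p(129)=4835271870, p(130)=5371315400, p(131)=5964539504, p(132)=6620830889, p(133)=7346629512, p(134)=8149040695, p(135)=9035836076, p(136)=10015581680, p(137)=11097645016, p(138)=12292341831, p(139)=13610949895, p(140)=15065878135, p(141)=16670689208, p(142)=18440293320, p(143)=20390982757, p(144)=22540654445, p(145)=24908858009, p(146)=27517052599, p(147)=30388671978, p(148)=33549419497, p(149)=37027355200, p(150)=40853235313, p(151)=45060624582, p(152)=49686288421, p(153)=54770336324, p(154)=60356673280, p(155)=66493182097, p(156)=73232243759, p(157)=80630964769, p(158)=88751778802.
Final step: p(159) = p(158) + p(157) - p(154) - p(152) + p(147) + p(144) - p(137) - p(133) + p(124) + p(119) - p(108) - p(102) + p(89) + p(82) - p(67) - p(59) + p(42) + p(33) - p(14) - p(4)
= 88751778802 + 80630964769 - 60356673280 - 49686288421 + 30388671978 + 22540654445 - 11097645016 - 7346629512 + 2841940500 + 1653668665 - 483502844 - 241265379 + 49995925 + 20506255 - 2679689 - 831820 + 53174 + 10143 - 135 - 5
= 97662728555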